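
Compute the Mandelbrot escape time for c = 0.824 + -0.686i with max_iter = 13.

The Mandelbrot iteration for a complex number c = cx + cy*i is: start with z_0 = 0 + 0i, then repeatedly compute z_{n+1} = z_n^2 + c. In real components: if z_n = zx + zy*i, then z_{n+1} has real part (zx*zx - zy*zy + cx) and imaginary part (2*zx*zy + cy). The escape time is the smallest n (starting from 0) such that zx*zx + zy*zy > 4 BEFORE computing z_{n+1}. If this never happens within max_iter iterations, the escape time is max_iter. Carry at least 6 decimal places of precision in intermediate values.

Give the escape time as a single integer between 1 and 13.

z_0 = 0 + 0i, c = 0.8240 + -0.6860i
Iter 1: z = 0.8240 + -0.6860i, |z|^2 = 1.1496
Iter 2: z = 1.0324 + -1.8165i, |z|^2 = 4.3656
Escaped at iteration 2

Answer: 2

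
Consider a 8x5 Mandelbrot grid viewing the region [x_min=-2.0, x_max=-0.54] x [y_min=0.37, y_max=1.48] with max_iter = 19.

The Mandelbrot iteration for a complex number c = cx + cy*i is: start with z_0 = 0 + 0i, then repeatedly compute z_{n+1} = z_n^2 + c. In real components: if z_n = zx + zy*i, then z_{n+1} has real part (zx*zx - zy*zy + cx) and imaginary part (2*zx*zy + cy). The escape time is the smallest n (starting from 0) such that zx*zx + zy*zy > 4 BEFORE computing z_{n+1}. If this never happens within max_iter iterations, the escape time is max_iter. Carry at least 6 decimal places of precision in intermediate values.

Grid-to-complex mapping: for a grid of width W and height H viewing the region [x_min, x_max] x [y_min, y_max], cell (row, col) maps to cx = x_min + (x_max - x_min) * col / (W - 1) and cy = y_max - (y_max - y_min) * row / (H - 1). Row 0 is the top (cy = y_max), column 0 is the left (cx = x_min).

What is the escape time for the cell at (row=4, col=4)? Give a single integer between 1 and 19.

z_0 = 0 + 0i, c = -1.1657 + 0.3700i
Iter 1: z = -1.1657 + 0.3700i, |z|^2 = 1.4958
Iter 2: z = 0.0563 + -0.4926i, |z|^2 = 0.2458
Iter 3: z = -1.4052 + 0.3146i, |z|^2 = 2.0736
Iter 4: z = 0.7100 + -0.5140i, |z|^2 = 0.7684
Iter 5: z = -0.9258 + -0.3600i, |z|^2 = 0.9867
Iter 6: z = -0.4381 + 1.0365i, |z|^2 = 1.2663
Iter 7: z = -2.0481 + -0.5382i, |z|^2 = 4.4845
Escaped at iteration 7

Answer: 7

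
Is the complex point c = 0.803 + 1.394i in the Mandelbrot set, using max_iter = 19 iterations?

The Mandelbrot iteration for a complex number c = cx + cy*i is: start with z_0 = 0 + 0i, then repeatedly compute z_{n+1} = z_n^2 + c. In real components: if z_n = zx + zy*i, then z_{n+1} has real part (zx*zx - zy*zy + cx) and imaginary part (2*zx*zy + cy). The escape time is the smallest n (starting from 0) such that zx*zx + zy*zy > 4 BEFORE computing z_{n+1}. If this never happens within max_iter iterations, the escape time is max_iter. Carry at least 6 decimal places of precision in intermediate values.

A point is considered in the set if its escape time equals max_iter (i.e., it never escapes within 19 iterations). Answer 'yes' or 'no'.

z_0 = 0 + 0i, c = 0.8030 + 1.3940i
Iter 1: z = 0.8030 + 1.3940i, |z|^2 = 2.5880
Iter 2: z = -0.4954 + 3.6328i, |z|^2 = 13.4424
Escaped at iteration 2

Answer: no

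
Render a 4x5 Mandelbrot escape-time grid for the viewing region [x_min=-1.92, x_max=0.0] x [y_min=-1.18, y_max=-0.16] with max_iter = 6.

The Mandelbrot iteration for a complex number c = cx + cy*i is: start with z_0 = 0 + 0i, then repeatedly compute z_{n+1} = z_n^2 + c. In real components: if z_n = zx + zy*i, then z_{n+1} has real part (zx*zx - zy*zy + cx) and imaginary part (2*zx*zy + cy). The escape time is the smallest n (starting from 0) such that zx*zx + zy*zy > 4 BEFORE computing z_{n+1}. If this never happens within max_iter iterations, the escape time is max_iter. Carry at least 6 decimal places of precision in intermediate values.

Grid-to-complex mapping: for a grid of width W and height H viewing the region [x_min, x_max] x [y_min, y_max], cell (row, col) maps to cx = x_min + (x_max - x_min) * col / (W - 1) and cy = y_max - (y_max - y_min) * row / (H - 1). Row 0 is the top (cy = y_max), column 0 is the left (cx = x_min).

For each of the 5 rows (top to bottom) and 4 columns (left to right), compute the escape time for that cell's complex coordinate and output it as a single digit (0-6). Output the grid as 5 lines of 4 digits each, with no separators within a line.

(row=0, col=0): c = -1.9200 + -0.1600i → escape time 4
(row=0, col=1): c = -1.2800 + -0.1600i → escape time 6
(row=0, col=2): c = -0.6400 + -0.1600i → escape time 6
(row=0, col=3): c = 0.0000 + -0.1600i → escape time 6
(row=1, col=0): c = -1.9200 + -0.4150i → escape time 3
(row=1, col=1): c = -1.2800 + -0.4150i → escape time 6
(row=1, col=2): c = -0.6400 + -0.4150i → escape time 6
(row=1, col=3): c = 0.0000 + -0.4150i → escape time 6
(row=2, col=0): c = -1.9200 + -0.6700i → escape time 1
(row=2, col=1): c = -1.2800 + -0.6700i → escape time 3
(row=2, col=2): c = -0.6400 + -0.6700i → escape time 6
(row=2, col=3): c = 0.0000 + -0.6700i → escape time 6
(row=3, col=0): c = -1.9200 + -0.9250i → escape time 1
(row=3, col=1): c = -1.2800 + -0.9250i → escape time 3
(row=3, col=2): c = -0.6400 + -0.9250i → escape time 4
(row=3, col=3): c = 0.0000 + -0.9250i → escape time 6
(row=4, col=0): c = -1.9200 + -1.1800i → escape time 1
(row=4, col=1): c = -1.2800 + -1.1800i → escape time 2
(row=4, col=2): c = -0.6400 + -1.1800i → escape time 3
(row=4, col=3): c = 0.0000 + -1.1800i → escape time 3

Answer: 4666
3666
1366
1346
1233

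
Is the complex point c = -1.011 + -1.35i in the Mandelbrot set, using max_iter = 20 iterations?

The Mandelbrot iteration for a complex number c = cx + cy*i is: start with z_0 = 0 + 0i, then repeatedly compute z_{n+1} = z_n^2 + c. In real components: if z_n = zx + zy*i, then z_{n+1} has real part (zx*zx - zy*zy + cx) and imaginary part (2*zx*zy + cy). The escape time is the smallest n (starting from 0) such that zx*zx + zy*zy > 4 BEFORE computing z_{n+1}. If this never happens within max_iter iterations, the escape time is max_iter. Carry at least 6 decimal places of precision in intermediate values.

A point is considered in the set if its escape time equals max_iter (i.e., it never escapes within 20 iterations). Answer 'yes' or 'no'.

z_0 = 0 + 0i, c = -1.0110 + -1.3500i
Iter 1: z = -1.0110 + -1.3500i, |z|^2 = 2.8446
Iter 2: z = -1.8114 + 1.3797i, |z|^2 = 5.1847
Escaped at iteration 2

Answer: no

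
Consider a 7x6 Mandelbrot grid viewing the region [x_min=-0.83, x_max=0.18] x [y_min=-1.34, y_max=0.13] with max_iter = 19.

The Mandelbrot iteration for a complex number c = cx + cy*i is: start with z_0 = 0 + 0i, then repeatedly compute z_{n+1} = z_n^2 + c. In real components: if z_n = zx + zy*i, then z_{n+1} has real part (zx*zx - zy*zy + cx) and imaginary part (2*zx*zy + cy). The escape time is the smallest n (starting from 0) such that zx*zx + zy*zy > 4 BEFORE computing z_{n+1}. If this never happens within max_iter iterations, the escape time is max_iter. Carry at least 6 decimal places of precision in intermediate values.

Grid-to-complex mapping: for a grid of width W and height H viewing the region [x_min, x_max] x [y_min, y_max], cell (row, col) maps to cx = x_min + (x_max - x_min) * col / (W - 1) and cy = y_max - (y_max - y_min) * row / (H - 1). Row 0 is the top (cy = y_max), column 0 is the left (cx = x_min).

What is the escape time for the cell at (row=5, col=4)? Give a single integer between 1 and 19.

z_0 = 0 + 0i, c = -0.1567 + -1.3400i
Iter 1: z = -0.1567 + -1.3400i, |z|^2 = 1.8201
Iter 2: z = -1.9277 + -0.9201i, |z|^2 = 4.5628
Escaped at iteration 2

Answer: 2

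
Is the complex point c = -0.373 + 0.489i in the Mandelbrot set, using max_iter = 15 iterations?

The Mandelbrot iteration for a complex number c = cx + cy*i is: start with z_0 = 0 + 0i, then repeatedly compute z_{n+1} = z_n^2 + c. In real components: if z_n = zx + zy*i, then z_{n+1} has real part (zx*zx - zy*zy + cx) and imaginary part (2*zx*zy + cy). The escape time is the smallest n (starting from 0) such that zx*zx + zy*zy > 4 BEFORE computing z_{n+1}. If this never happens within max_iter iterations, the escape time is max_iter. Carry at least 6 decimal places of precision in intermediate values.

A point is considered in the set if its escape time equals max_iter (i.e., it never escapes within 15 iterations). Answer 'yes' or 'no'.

z_0 = 0 + 0i, c = -0.3730 + 0.4890i
Iter 1: z = -0.3730 + 0.4890i, |z|^2 = 0.3782
Iter 2: z = -0.4730 + 0.1242i, |z|^2 = 0.2391
Iter 3: z = -0.1647 + 0.3715i, |z|^2 = 0.1651
Iter 4: z = -0.4839 + 0.3666i, |z|^2 = 0.3686
Iter 5: z = -0.2733 + 0.1342i, |z|^2 = 0.0927
Iter 6: z = -0.3163 + 0.4157i, |z|^2 = 0.2728
Iter 7: z = -0.4457 + 0.2260i, |z|^2 = 0.2497
Iter 8: z = -0.2254 + 0.2875i, |z|^2 = 0.1335
Iter 9: z = -0.4048 + 0.3594i, |z|^2 = 0.2930
Iter 10: z = -0.3382 + 0.1980i, |z|^2 = 0.1536
Iter 11: z = -0.2978 + 0.3550i, |z|^2 = 0.2147
Iter 12: z = -0.4104 + 0.2775i, |z|^2 = 0.2454
Iter 13: z = -0.2816 + 0.2612i, |z|^2 = 0.1475
Iter 14: z = -0.3619 + 0.3419i, |z|^2 = 0.2479
Did not escape in 15 iterations → in set

Answer: yes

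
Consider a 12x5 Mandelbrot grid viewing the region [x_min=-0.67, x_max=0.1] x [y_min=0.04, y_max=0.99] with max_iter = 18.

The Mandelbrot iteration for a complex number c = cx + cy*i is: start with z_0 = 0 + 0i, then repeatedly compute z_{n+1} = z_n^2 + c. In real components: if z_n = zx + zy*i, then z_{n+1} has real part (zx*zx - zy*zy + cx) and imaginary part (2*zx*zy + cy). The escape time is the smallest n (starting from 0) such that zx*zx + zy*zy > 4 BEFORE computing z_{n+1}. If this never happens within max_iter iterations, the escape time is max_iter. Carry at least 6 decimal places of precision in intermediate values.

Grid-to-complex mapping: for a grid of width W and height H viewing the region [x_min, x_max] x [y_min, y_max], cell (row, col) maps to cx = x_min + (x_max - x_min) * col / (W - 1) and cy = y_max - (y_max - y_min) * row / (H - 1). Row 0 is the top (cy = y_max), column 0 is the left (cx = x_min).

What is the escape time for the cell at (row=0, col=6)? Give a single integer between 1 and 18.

Answer: 6

Derivation:
z_0 = 0 + 0i, c = -0.2500 + 0.9900i
Iter 1: z = -0.2500 + 0.9900i, |z|^2 = 1.0426
Iter 2: z = -1.1676 + 0.4950i, |z|^2 = 1.6083
Iter 3: z = 0.8683 + -0.1659i, |z|^2 = 0.7814
Iter 4: z = 0.4764 + 0.7019i, |z|^2 = 0.7195
Iter 5: z = -0.5157 + 1.6587i, |z|^2 = 3.0172
Iter 6: z = -2.7352 + -0.7208i, |z|^2 = 8.0011
Escaped at iteration 6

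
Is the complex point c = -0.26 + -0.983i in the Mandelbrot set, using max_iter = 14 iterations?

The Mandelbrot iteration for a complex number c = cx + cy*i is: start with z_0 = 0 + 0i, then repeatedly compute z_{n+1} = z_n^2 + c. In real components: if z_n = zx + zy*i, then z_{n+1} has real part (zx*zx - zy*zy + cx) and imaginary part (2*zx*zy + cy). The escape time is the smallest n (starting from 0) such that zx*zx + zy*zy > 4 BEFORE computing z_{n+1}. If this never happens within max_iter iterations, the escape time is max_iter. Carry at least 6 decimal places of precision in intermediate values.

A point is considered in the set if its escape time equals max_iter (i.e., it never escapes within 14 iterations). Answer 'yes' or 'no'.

Answer: no

Derivation:
z_0 = 0 + 0i, c = -0.2600 + -0.9830i
Iter 1: z = -0.2600 + -0.9830i, |z|^2 = 1.0339
Iter 2: z = -1.1587 + -0.4718i, |z|^2 = 1.5652
Iter 3: z = 0.8599 + 0.1104i, |z|^2 = 0.7517
Iter 4: z = 0.4673 + -0.7931i, |z|^2 = 0.8473
Iter 5: z = -0.6706 + -1.7242i, |z|^2 = 3.4225
Iter 6: z = -2.7831 + 1.3295i, |z|^2 = 9.5130
Escaped at iteration 6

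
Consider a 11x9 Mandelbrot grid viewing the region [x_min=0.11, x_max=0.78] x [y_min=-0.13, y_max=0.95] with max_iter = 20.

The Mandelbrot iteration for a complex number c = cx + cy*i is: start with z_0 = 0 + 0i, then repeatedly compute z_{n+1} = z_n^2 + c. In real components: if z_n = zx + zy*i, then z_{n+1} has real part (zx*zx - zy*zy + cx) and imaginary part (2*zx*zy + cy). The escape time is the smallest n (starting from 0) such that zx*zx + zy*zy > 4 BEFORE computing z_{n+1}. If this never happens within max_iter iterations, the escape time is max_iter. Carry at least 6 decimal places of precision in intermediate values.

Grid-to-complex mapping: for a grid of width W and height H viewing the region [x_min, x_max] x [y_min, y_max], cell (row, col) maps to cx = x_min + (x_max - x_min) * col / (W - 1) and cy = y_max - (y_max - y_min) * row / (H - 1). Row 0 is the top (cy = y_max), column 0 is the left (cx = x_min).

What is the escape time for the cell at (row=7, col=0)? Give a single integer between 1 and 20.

Answer: 20

Derivation:
z_0 = 0 + 0i, c = 0.1100 + 0.0050i
Iter 1: z = 0.1100 + 0.0050i, |z|^2 = 0.0121
Iter 2: z = 0.1221 + 0.0061i, |z|^2 = 0.0149
Iter 3: z = 0.1249 + 0.0065i, |z|^2 = 0.0156
Iter 4: z = 0.1255 + 0.0066i, |z|^2 = 0.0158
Iter 5: z = 0.1257 + 0.0067i, |z|^2 = 0.0158
Iter 6: z = 0.1258 + 0.0067i, |z|^2 = 0.0159
Iter 7: z = 0.1258 + 0.0067i, |z|^2 = 0.0159
Iter 8: z = 0.1258 + 0.0067i, |z|^2 = 0.0159
Iter 9: z = 0.1258 + 0.0067i, |z|^2 = 0.0159
Iter 10: z = 0.1258 + 0.0067i, |z|^2 = 0.0159
Iter 11: z = 0.1258 + 0.0067i, |z|^2 = 0.0159
Iter 12: z = 0.1258 + 0.0067i, |z|^2 = 0.0159
Iter 13: z = 0.1258 + 0.0067i, |z|^2 = 0.0159
Iter 14: z = 0.1258 + 0.0067i, |z|^2 = 0.0159
Iter 15: z = 0.1258 + 0.0067i, |z|^2 = 0.0159
Iter 16: z = 0.1258 + 0.0067i, |z|^2 = 0.0159
Iter 17: z = 0.1258 + 0.0067i, |z|^2 = 0.0159
Iter 18: z = 0.1258 + 0.0067i, |z|^2 = 0.0159
Iter 19: z = 0.1258 + 0.0067i, |z|^2 = 0.0159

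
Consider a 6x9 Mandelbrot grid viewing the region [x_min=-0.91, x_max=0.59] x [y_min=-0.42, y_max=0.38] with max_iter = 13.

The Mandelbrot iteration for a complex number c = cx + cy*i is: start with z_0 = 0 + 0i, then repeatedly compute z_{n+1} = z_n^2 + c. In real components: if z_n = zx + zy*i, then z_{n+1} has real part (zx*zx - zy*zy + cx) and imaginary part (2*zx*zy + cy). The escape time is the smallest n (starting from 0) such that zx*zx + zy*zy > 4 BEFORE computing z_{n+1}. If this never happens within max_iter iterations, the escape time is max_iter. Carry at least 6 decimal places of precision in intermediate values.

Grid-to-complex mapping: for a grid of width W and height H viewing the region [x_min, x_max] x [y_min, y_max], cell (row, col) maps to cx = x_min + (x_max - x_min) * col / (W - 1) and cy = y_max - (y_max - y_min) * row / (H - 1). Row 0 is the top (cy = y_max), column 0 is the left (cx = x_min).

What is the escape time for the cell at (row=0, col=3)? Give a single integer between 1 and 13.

z_0 = 0 + 0i, c = -0.0100 + 0.3800i
Iter 1: z = -0.0100 + 0.3800i, |z|^2 = 0.1445
Iter 2: z = -0.1543 + 0.3724i, |z|^2 = 0.1625
Iter 3: z = -0.1249 + 0.2651i, |z|^2 = 0.0859
Iter 4: z = -0.0647 + 0.3138i, |z|^2 = 0.1027
Iter 5: z = -0.1043 + 0.3394i, |z|^2 = 0.1261
Iter 6: z = -0.1143 + 0.3092i, |z|^2 = 0.1087
Iter 7: z = -0.0925 + 0.3093i, |z|^2 = 0.1042
Iter 8: z = -0.0971 + 0.3228i, |z|^2 = 0.1136
Iter 9: z = -0.1047 + 0.3173i, |z|^2 = 0.1117
Iter 10: z = -0.0997 + 0.3135i, |z|^2 = 0.1082
Iter 11: z = -0.0984 + 0.3175i, |z|^2 = 0.1105
Iter 12: z = -0.1011 + 0.3176i, |z|^2 = 0.1111

Answer: 13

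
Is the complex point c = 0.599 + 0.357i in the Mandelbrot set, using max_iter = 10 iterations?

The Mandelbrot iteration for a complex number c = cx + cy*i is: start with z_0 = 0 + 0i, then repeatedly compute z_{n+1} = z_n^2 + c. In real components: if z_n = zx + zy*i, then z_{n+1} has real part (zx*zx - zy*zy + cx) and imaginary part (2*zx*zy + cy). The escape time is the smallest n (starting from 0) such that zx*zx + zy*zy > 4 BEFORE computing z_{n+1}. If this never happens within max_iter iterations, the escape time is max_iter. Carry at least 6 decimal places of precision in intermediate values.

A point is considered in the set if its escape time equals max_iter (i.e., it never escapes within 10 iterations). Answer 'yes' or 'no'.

z_0 = 0 + 0i, c = 0.5990 + 0.3570i
Iter 1: z = 0.5990 + 0.3570i, |z|^2 = 0.4862
Iter 2: z = 0.8304 + 0.7847i, |z|^2 = 1.3052
Iter 3: z = 0.6728 + 1.6601i, |z|^2 = 3.2086
Iter 4: z = -1.7044 + 2.5907i, |z|^2 = 9.6169
Escaped at iteration 4

Answer: no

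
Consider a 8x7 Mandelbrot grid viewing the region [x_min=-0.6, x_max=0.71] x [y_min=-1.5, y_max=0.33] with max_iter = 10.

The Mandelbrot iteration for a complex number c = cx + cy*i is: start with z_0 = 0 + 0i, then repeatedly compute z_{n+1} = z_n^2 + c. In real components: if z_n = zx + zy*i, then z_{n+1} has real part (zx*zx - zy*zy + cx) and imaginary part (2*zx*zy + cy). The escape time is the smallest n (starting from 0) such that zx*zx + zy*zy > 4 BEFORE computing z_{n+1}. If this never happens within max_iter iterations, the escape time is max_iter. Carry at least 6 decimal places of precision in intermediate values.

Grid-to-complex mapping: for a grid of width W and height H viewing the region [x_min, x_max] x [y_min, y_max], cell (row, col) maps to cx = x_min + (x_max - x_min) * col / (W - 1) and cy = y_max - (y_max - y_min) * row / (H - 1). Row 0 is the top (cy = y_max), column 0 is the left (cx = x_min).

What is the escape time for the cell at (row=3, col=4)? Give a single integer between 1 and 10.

z_0 = 0 + 0i, c = 0.1486 + -0.5850i
Iter 1: z = 0.1486 + -0.5850i, |z|^2 = 0.3643
Iter 2: z = -0.1716 + -0.7588i, |z|^2 = 0.6053
Iter 3: z = -0.3978 + -0.3246i, |z|^2 = 0.2636
Iter 4: z = 0.2015 + -0.3267i, |z|^2 = 0.1473
Iter 5: z = 0.0824 + -0.7166i, |z|^2 = 0.5204
Iter 6: z = -0.3582 + -0.7031i, |z|^2 = 0.6227
Iter 7: z = -0.2175 + -0.0813i, |z|^2 = 0.0539
Iter 8: z = 0.1893 + -0.5497i, |z|^2 = 0.3379
Iter 9: z = -0.1177 + -0.7930i, |z|^2 = 0.6428

Answer: 10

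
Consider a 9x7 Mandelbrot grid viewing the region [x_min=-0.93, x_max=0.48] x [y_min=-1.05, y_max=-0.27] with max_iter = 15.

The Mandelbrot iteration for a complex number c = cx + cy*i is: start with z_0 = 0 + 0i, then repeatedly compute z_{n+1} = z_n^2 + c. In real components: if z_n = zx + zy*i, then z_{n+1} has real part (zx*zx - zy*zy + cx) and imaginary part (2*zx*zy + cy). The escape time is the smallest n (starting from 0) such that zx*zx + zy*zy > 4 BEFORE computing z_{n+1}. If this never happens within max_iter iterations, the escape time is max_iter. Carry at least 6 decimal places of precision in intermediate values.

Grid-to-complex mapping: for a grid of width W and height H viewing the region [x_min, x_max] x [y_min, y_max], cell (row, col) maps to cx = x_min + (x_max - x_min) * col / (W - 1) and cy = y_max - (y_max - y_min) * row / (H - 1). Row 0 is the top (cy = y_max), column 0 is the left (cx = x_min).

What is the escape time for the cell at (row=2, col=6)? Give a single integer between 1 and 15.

z_0 = 0 + 0i, c = 0.1275 + -0.5300i
Iter 1: z = 0.1275 + -0.5300i, |z|^2 = 0.2972
Iter 2: z = -0.1371 + -0.6652i, |z|^2 = 0.4612
Iter 3: z = -0.2961 + -0.3476i, |z|^2 = 0.2085
Iter 4: z = 0.0944 + -0.3242i, |z|^2 = 0.1140
Iter 5: z = 0.0313 + -0.5912i, |z|^2 = 0.3505
Iter 6: z = -0.2210 + -0.5670i, |z|^2 = 0.3704
Iter 7: z = -0.1452 + -0.2793i, |z|^2 = 0.0991
Iter 8: z = 0.0705 + -0.4489i, |z|^2 = 0.2065
Iter 9: z = -0.0690 + -0.5933i, |z|^2 = 0.3568
Iter 10: z = -0.2198 + -0.4481i, |z|^2 = 0.2491
Iter 11: z = -0.0250 + -0.3330i, |z|^2 = 0.1115
Iter 12: z = 0.0172 + -0.5134i, |z|^2 = 0.2638
Iter 13: z = -0.1357 + -0.5477i, |z|^2 = 0.3184
Iter 14: z = -0.1540 + -0.3813i, |z|^2 = 0.1691

Answer: 15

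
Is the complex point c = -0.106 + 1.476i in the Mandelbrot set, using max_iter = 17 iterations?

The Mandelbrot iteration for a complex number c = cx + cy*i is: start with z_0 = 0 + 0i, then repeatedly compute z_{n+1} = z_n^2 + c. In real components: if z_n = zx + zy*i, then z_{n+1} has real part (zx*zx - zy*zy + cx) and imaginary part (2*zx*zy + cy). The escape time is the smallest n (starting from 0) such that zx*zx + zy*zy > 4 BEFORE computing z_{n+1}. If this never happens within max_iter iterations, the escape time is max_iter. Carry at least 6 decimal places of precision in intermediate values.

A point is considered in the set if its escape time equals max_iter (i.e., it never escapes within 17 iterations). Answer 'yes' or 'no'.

z_0 = 0 + 0i, c = -0.1060 + 1.4760i
Iter 1: z = -0.1060 + 1.4760i, |z|^2 = 2.1898
Iter 2: z = -2.2733 + 1.1631i, |z|^2 = 6.5208
Escaped at iteration 2

Answer: no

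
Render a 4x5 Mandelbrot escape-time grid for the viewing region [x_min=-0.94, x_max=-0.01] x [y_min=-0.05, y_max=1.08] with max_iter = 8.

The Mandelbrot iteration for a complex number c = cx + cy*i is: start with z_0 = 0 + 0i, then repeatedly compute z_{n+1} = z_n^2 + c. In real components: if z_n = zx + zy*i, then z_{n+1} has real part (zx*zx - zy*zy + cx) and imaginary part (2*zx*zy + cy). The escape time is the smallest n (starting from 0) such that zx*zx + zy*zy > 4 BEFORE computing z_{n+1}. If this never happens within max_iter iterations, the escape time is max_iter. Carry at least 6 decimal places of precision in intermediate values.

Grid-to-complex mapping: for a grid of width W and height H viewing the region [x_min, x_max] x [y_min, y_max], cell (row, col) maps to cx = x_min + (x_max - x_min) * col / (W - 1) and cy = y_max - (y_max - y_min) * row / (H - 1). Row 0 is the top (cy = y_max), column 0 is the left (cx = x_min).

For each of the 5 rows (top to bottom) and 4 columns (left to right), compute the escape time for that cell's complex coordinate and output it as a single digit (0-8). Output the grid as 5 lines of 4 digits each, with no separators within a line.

(row=0, col=0): c = -0.9400 + 1.0800i → escape time 3
(row=0, col=1): c = -0.6300 + 1.0800i → escape time 3
(row=0, col=2): c = -0.3200 + 1.0800i → escape time 4
(row=0, col=3): c = -0.0100 + 1.0800i → escape time 5
(row=1, col=0): c = -0.9400 + 0.7975i → escape time 3
(row=1, col=1): c = -0.6300 + 0.7975i → escape time 4
(row=1, col=2): c = -0.3200 + 0.7975i → escape time 8
(row=1, col=3): c = -0.0100 + 0.7975i → escape time 8
(row=2, col=0): c = -0.9400 + 0.5150i → escape time 5
(row=2, col=1): c = -0.6300 + 0.5150i → escape time 8
(row=2, col=2): c = -0.3200 + 0.5150i → escape time 8
(row=2, col=3): c = -0.0100 + 0.5150i → escape time 8
(row=3, col=0): c = -0.9400 + 0.2325i → escape time 8
(row=3, col=1): c = -0.6300 + 0.2325i → escape time 8
(row=3, col=2): c = -0.3200 + 0.2325i → escape time 8
(row=3, col=3): c = -0.0100 + 0.2325i → escape time 8
(row=4, col=0): c = -0.9400 + -0.0500i → escape time 8
(row=4, col=1): c = -0.6300 + -0.0500i → escape time 8
(row=4, col=2): c = -0.3200 + -0.0500i → escape time 8
(row=4, col=3): c = -0.0100 + -0.0500i → escape time 8

Answer: 3345
3488
5888
8888
8888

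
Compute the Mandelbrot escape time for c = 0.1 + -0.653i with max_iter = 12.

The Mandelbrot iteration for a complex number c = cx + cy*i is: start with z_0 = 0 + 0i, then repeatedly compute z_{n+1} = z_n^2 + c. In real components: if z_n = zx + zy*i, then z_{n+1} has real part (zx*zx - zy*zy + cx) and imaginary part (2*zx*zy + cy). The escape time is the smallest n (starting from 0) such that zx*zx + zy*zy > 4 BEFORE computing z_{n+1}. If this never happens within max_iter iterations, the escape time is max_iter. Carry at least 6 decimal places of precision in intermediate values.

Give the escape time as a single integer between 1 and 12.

z_0 = 0 + 0i, c = 0.1000 + -0.6530i
Iter 1: z = 0.1000 + -0.6530i, |z|^2 = 0.4364
Iter 2: z = -0.3164 + -0.7836i, |z|^2 = 0.7141
Iter 3: z = -0.4139 + -0.1571i, |z|^2 = 0.1960
Iter 4: z = 0.2466 + -0.5229i, |z|^2 = 0.3343
Iter 5: z = -0.1126 + -0.9109i, |z|^2 = 0.8425
Iter 6: z = -0.7171 + -0.4478i, |z|^2 = 0.7148
Iter 7: z = 0.4138 + -0.0107i, |z|^2 = 0.1713
Iter 8: z = 0.2711 + -0.6619i, |z|^2 = 0.5116
Iter 9: z = -0.2646 + -1.0118i, |z|^2 = 1.0938
Iter 10: z = -0.8538 + -0.1176i, |z|^2 = 0.7428
Iter 11: z = 0.8152 + -0.4522i, |z|^2 = 0.8690

Answer: 12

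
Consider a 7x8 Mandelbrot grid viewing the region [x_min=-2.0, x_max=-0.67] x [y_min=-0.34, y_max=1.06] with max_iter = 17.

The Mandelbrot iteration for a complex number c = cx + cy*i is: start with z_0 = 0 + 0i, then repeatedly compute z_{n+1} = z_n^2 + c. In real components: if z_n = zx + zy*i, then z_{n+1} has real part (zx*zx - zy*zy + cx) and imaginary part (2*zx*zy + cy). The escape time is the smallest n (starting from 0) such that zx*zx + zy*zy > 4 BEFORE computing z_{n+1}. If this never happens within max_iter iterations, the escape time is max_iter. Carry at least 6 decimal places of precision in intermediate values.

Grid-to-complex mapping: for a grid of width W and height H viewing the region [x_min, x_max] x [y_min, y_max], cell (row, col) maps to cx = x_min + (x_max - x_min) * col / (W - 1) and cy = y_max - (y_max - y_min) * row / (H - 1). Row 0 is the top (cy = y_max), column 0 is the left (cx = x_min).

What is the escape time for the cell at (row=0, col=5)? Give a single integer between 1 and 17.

Answer: 3

Derivation:
z_0 = 0 + 0i, c = -0.8917 + 1.0600i
Iter 1: z = -0.8917 + 1.0600i, |z|^2 = 1.9187
Iter 2: z = -1.2202 + -0.8303i, |z|^2 = 2.1783
Iter 3: z = -0.0922 + 3.0863i, |z|^2 = 9.5340
Escaped at iteration 3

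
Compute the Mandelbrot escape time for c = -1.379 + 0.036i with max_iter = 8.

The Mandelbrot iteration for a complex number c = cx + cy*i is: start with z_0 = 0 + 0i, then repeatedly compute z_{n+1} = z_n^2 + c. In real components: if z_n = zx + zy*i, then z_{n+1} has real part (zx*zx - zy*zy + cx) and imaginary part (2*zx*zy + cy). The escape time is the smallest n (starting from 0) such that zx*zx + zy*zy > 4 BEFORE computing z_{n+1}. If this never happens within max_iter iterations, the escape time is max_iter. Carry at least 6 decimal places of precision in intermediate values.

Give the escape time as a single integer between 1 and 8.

Answer: 8

Derivation:
z_0 = 0 + 0i, c = -1.3790 + 0.0360i
Iter 1: z = -1.3790 + 0.0360i, |z|^2 = 1.9029
Iter 2: z = 0.5213 + -0.0633i, |z|^2 = 0.2758
Iter 3: z = -1.1112 + -0.0300i, |z|^2 = 1.2357
Iter 4: z = -0.1451 + 0.1026i, |z|^2 = 0.0316
Iter 5: z = -1.3685 + 0.0062i, |z|^2 = 1.8728
Iter 6: z = 0.4937 + 0.0190i, |z|^2 = 0.2441
Iter 7: z = -1.1356 + 0.0548i, |z|^2 = 1.2927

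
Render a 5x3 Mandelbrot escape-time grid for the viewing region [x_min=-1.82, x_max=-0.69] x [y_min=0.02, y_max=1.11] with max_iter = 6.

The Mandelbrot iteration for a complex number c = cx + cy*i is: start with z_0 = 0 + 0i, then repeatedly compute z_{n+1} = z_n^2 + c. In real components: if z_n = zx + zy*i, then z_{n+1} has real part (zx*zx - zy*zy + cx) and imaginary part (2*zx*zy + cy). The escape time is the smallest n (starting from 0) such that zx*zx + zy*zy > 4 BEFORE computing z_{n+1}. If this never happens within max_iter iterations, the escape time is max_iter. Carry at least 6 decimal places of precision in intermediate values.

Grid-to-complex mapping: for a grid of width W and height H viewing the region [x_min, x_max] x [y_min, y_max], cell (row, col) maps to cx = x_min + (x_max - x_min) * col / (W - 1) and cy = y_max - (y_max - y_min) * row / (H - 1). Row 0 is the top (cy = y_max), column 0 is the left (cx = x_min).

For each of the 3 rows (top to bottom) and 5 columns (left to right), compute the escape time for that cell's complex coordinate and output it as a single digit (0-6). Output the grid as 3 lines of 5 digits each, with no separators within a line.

Answer: 12333
33356
66666

Derivation:
(row=0, col=0): c = -1.8200 + 1.1100i → escape time 1
(row=0, col=1): c = -1.5375 + 1.1100i → escape time 2
(row=0, col=2): c = -1.2550 + 1.1100i → escape time 3
(row=0, col=3): c = -0.9725 + 1.1100i → escape time 3
(row=0, col=4): c = -0.6900 + 1.1100i → escape time 3
(row=1, col=0): c = -1.8200 + 0.5650i → escape time 3
(row=1, col=1): c = -1.5375 + 0.5650i → escape time 3
(row=1, col=2): c = -1.2550 + 0.5650i → escape time 3
(row=1, col=3): c = -0.9725 + 0.5650i → escape time 5
(row=1, col=4): c = -0.6900 + 0.5650i → escape time 6
(row=2, col=0): c = -1.8200 + 0.0200i → escape time 6
(row=2, col=1): c = -1.5375 + 0.0200i → escape time 6
(row=2, col=2): c = -1.2550 + 0.0200i → escape time 6
(row=2, col=3): c = -0.9725 + 0.0200i → escape time 6
(row=2, col=4): c = -0.6900 + 0.0200i → escape time 6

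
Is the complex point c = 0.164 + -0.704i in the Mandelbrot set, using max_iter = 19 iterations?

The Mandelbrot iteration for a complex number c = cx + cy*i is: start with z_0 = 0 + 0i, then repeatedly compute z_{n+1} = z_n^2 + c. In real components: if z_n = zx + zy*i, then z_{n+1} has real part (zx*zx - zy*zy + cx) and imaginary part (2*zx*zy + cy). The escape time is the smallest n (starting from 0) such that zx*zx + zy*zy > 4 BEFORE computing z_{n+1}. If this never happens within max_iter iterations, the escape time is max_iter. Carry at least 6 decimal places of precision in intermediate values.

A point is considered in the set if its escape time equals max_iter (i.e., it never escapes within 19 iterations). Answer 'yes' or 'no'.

Answer: no

Derivation:
z_0 = 0 + 0i, c = 0.1640 + -0.7040i
Iter 1: z = 0.1640 + -0.7040i, |z|^2 = 0.5225
Iter 2: z = -0.3047 + -0.9349i, |z|^2 = 0.9669
Iter 3: z = -0.6172 + -0.1342i, |z|^2 = 0.3990
Iter 4: z = 0.5269 + -0.5383i, |z|^2 = 0.5674
Iter 5: z = 0.1519 + -1.2713i, |z|^2 = 1.6393
Iter 6: z = -1.4291 + -1.0902i, |z|^2 = 3.2309
Iter 7: z = 1.0180 + 2.4120i, |z|^2 = 6.8538
Escaped at iteration 7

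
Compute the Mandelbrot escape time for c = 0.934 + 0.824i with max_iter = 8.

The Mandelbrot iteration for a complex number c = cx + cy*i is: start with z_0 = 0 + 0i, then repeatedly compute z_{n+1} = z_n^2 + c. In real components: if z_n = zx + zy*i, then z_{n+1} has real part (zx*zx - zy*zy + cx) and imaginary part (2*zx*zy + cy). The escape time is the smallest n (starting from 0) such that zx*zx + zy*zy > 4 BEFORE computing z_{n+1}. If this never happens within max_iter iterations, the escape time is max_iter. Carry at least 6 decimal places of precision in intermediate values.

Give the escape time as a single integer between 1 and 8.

Answer: 2

Derivation:
z_0 = 0 + 0i, c = 0.9340 + 0.8240i
Iter 1: z = 0.9340 + 0.8240i, |z|^2 = 1.5513
Iter 2: z = 1.1274 + 2.3632i, |z|^2 = 6.8559
Escaped at iteration 2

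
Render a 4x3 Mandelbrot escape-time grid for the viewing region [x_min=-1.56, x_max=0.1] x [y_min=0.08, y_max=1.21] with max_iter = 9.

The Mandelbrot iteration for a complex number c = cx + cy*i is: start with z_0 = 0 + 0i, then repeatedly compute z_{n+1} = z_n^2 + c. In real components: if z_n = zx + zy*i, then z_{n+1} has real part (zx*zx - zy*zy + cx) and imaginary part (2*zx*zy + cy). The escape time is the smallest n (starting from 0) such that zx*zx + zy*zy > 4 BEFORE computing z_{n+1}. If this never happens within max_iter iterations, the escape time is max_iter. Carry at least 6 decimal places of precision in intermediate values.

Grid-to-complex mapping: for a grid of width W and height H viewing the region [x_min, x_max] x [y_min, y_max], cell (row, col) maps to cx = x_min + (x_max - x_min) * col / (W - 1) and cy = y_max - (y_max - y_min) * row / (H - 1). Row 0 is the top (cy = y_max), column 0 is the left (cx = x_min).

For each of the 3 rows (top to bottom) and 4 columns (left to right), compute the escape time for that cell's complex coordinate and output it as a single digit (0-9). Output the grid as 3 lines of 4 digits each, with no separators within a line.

Answer: 2333
3499
7999

Derivation:
(row=0, col=0): c = -1.5600 + 1.2100i → escape time 2
(row=0, col=1): c = -1.0067 + 1.2100i → escape time 3
(row=0, col=2): c = -0.4533 + 1.2100i → escape time 3
(row=0, col=3): c = 0.1000 + 1.2100i → escape time 3
(row=1, col=0): c = -1.5600 + 0.6450i → escape time 3
(row=1, col=1): c = -1.0067 + 0.6450i → escape time 4
(row=1, col=2): c = -0.4533 + 0.6450i → escape time 9
(row=1, col=3): c = 0.1000 + 0.6450i → escape time 9
(row=2, col=0): c = -1.5600 + 0.0800i → escape time 7
(row=2, col=1): c = -1.0067 + 0.0800i → escape time 9
(row=2, col=2): c = -0.4533 + 0.0800i → escape time 9
(row=2, col=3): c = 0.1000 + 0.0800i → escape time 9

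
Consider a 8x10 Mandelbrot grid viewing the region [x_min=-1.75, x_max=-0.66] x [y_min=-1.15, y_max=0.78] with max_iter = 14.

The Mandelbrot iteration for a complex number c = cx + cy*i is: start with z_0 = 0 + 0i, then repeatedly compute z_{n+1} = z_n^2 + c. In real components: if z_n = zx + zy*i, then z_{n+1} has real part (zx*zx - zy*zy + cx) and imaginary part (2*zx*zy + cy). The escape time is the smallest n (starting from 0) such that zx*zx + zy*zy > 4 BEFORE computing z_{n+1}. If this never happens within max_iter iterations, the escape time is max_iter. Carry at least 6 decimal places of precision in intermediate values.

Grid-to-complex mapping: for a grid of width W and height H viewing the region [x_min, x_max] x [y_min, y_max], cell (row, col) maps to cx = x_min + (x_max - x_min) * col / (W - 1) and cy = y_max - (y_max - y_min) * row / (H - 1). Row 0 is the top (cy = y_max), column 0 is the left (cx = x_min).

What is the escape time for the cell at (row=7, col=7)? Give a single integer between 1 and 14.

Answer: 5

Derivation:
z_0 = 0 + 0i, c = -0.6600 + -0.7211i
Iter 1: z = -0.6600 + -0.7211i, |z|^2 = 0.9556
Iter 2: z = -0.7444 + 0.2308i, |z|^2 = 0.6074
Iter 3: z = -0.1591 + -1.0647i, |z|^2 = 1.1588
Iter 4: z = -1.7682 + -0.3823i, |z|^2 = 3.2726
Iter 5: z = 2.3203 + 0.6309i, |z|^2 = 5.7819
Escaped at iteration 5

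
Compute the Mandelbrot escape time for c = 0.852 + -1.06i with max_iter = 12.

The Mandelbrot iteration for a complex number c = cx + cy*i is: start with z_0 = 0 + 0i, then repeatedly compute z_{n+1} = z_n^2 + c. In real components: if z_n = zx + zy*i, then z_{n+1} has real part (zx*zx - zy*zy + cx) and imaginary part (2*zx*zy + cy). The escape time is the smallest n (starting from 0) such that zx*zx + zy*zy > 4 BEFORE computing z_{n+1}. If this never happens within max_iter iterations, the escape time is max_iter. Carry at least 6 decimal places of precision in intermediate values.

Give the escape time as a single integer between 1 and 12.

z_0 = 0 + 0i, c = 0.8520 + -1.0600i
Iter 1: z = 0.8520 + -1.0600i, |z|^2 = 1.8495
Iter 2: z = 0.4543 + -2.8662i, |z|^2 = 8.4217
Escaped at iteration 2

Answer: 2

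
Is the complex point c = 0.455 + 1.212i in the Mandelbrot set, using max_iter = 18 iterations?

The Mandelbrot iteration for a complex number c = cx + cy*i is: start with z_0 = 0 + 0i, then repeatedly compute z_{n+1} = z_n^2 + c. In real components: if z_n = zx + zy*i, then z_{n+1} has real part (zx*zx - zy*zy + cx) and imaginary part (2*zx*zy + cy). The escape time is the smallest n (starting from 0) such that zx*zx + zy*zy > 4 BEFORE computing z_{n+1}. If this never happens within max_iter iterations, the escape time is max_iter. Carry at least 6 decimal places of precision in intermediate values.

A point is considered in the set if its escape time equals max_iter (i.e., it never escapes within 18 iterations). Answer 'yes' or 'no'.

Answer: no

Derivation:
z_0 = 0 + 0i, c = 0.4550 + 1.2120i
Iter 1: z = 0.4550 + 1.2120i, |z|^2 = 1.6760
Iter 2: z = -0.8069 + 2.3149i, |z|^2 = 6.0100
Escaped at iteration 2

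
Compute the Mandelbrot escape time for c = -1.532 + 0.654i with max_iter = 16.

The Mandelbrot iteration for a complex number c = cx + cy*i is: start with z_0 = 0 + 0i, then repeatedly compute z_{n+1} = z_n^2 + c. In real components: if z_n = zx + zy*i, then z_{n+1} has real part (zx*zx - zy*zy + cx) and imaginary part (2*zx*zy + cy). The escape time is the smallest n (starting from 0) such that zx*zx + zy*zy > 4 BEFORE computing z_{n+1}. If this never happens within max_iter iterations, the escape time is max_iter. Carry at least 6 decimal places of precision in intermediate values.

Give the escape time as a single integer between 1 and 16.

Answer: 3

Derivation:
z_0 = 0 + 0i, c = -1.5320 + 0.6540i
Iter 1: z = -1.5320 + 0.6540i, |z|^2 = 2.7747
Iter 2: z = 0.3873 + -1.3499i, |z|^2 = 1.9721
Iter 3: z = -3.2041 + -0.3916i, |z|^2 = 10.4196
Escaped at iteration 3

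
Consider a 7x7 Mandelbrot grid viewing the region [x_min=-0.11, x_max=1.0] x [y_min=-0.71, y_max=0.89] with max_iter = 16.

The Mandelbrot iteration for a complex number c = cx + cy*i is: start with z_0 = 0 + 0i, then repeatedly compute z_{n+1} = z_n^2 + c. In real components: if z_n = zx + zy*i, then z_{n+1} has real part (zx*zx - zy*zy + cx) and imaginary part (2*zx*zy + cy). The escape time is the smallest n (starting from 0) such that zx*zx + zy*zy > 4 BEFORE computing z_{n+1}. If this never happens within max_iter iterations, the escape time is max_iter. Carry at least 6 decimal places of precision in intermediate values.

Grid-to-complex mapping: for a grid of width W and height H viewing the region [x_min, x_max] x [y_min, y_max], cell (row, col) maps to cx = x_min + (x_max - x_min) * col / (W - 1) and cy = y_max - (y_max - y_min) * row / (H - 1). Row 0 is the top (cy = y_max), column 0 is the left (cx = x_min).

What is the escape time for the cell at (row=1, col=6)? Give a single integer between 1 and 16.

Answer: 2

Derivation:
z_0 = 0 + 0i, c = 1.0000 + 0.6233i
Iter 1: z = 1.0000 + 0.6233i, |z|^2 = 1.3885
Iter 2: z = 1.6115 + 1.8700i, |z|^2 = 6.0937
Escaped at iteration 2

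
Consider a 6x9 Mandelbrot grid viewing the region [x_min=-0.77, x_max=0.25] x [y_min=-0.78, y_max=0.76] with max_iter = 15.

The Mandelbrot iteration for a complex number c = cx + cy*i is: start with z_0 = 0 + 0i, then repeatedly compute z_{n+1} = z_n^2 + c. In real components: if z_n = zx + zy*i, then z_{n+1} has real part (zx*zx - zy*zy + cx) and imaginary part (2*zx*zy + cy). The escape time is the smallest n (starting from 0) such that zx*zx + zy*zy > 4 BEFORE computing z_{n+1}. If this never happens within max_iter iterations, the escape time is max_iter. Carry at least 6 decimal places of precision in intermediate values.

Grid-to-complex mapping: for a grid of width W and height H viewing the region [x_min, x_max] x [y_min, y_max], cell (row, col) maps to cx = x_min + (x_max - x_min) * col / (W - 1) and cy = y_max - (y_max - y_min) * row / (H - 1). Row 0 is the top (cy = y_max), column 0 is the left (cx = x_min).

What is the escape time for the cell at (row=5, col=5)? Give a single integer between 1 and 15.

Answer: 15

Derivation:
z_0 = 0 + 0i, c = 0.2500 + -0.2025i
Iter 1: z = 0.2500 + -0.2025i, |z|^2 = 0.1035
Iter 2: z = 0.2715 + -0.3038i, |z|^2 = 0.1660
Iter 3: z = 0.2314 + -0.3674i, |z|^2 = 0.1886
Iter 4: z = 0.1686 + -0.3726i, |z|^2 = 0.1672
Iter 5: z = 0.1396 + -0.3281i, |z|^2 = 0.1271
Iter 6: z = 0.1618 + -0.2941i, |z|^2 = 0.1127
Iter 7: z = 0.1897 + -0.2977i, |z|^2 = 0.1246
Iter 8: z = 0.1974 + -0.3154i, |z|^2 = 0.1385
Iter 9: z = 0.1894 + -0.3270i, |z|^2 = 0.1428
Iter 10: z = 0.1790 + -0.3264i, |z|^2 = 0.1386
Iter 11: z = 0.1755 + -0.3193i, |z|^2 = 0.1328
Iter 12: z = 0.1788 + -0.3146i, |z|^2 = 0.1309
Iter 13: z = 0.1830 + -0.3150i, |z|^2 = 0.1327
Iter 14: z = 0.1843 + -0.3178i, |z|^2 = 0.1350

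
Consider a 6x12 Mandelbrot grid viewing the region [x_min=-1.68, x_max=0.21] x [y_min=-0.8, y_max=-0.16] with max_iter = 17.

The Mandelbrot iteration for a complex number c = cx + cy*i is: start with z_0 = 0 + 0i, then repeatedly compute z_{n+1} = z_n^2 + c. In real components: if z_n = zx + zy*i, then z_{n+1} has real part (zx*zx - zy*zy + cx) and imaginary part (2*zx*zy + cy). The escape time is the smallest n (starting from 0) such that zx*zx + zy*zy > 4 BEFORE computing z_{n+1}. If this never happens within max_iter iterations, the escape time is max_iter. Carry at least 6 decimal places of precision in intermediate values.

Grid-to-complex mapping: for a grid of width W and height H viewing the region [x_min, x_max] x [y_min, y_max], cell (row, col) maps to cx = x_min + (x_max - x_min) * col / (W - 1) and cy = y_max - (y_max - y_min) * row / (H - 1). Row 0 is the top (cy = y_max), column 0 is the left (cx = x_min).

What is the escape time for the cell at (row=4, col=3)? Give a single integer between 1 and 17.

Answer: 17

Derivation:
z_0 = 0 + 0i, c = -0.5460 + -0.3927i
Iter 1: z = -0.5460 + -0.3927i, |z|^2 = 0.4524
Iter 2: z = -0.4021 + 0.0361i, |z|^2 = 0.1630
Iter 3: z = -0.3856 + -0.4218i, |z|^2 = 0.3266
Iter 4: z = -0.5752 + -0.0674i, |z|^2 = 0.3354
Iter 5: z = -0.2197 + -0.3151i, |z|^2 = 0.1476
Iter 6: z = -0.5971 + -0.2543i, |z|^2 = 0.4211
Iter 7: z = -0.2542 + -0.0891i, |z|^2 = 0.0725
Iter 8: z = -0.4893 + -0.3474i, |z|^2 = 0.3602
Iter 9: z = -0.4273 + -0.0527i, |z|^2 = 0.1853
Iter 10: z = -0.3662 + -0.3477i, |z|^2 = 0.2550
Iter 11: z = -0.5328 + -0.1381i, |z|^2 = 0.3029
Iter 12: z = -0.2812 + -0.2456i, |z|^2 = 0.1394
Iter 13: z = -0.5272 + -0.2546i, |z|^2 = 0.3428
Iter 14: z = -0.3328 + -0.1243i, |z|^2 = 0.1262
Iter 15: z = -0.4507 + -0.3100i, |z|^2 = 0.2992
Iter 16: z = -0.4390 + -0.1133i, |z|^2 = 0.2056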